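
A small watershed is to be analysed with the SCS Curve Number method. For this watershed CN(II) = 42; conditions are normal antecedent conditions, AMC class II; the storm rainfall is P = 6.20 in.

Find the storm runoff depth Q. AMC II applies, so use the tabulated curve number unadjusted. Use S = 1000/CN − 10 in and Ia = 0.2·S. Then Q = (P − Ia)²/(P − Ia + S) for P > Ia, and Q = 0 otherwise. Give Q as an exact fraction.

Q = 130321/190155 in ≈ 0.685 in

Average conditions: CN = 42 (no AMC adjustment).
Retention S: 1000/CN − 10 with CN=42.000 → S = 290/21 ≈ 13.810 in
Ia = 0.2·(290/21) = 58/21 in ≈ 2.762 in
P − Ia = 6.200 − 2.762 = 361/105 ≈ 3.438 in (> 0, runoff occurs)
Q = (361/105)²/((361/105) + 290/21) = (130321/11025)/(1811/105) = 130321/190155 in ≈ 0.685 in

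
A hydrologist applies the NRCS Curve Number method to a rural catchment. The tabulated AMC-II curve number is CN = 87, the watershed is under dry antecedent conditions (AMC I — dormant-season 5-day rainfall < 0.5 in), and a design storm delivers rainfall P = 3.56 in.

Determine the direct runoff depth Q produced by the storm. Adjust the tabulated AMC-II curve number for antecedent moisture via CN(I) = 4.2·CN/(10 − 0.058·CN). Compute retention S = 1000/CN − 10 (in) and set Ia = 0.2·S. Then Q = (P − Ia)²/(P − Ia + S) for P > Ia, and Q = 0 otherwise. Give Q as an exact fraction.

Q = 16926790609/13364642025 in ≈ 1.267 in

CN(I) from CN(II)=87: (4.2·87)/(10 − 0.058·87) = 182700/2477 ≈ 73.759
Retention S: 1000/CN − 10 with CN=73.759 → S = 6500/1827 ≈ 3.558 in
Ia = 0.2S: 0.2·3.558 = 0.712 in (exactly 1300/1827)
Since P=3.560 > Ia=0.712: effective rainfall P−Ia = 130103/45675 in
Q: (130103/45675)² ÷ (292603/45675) = 16926790609/13364642025 in (≈ 1.267 in)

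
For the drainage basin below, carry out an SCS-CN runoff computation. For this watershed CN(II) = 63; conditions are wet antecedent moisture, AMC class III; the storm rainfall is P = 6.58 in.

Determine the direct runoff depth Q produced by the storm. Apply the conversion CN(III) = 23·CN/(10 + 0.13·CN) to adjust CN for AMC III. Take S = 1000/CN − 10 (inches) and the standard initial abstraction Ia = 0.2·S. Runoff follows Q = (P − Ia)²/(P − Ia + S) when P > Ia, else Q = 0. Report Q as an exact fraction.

Q = 193354557841/45261036450 in ≈ 4.272 in

Wet (AMC III): CN(III) = 23·63/(10 + 0.13·63) = 1449/(1819/100) = 144900/1819 ≈ 79.659
Max retention: S = 1000/(144900/1819) − 10 = 3700/1449 in (≈ 2.553 in)
Ia = 0.2S: 0.2·2.553 = 0.511 in (exactly 740/1449)
Since P=6.580 > Ia=0.511: effective rainfall P−Ia = 439721/72450 in
Q: (439721/72450)² ÷ (624721/72450) = 193354557841/45261036450 in (≈ 4.272 in)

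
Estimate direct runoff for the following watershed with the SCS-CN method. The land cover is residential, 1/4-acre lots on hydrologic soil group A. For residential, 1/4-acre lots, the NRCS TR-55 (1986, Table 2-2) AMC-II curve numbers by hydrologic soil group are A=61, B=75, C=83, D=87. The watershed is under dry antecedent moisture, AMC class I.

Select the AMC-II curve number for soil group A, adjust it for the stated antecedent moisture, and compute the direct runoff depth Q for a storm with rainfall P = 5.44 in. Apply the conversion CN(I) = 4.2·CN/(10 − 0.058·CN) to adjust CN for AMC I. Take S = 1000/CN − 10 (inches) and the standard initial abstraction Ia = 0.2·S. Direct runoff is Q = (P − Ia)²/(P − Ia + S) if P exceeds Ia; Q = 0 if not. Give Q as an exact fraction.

Q = 81740898/250958575 in ≈ 0.326 in

NRCS table: residential, 1/4-acre lots, soil group A → CN(II) = 61
Adjust CN=61 to AMC I: 4.2·61/(10 − 0.058·61) → (1281/5) ÷ (3231/500) = 42700/1077 ≈ 39.647
S = 1000/(42700/1077) − 10 = 6500/427 in ≈ 15.222 in
Ia = 0.2S: 0.2·15.222 = 3.044 in (exactly 1300/427)
Since P=5.440 > Ia=3.044: effective rainfall P−Ia = 25572/10675 in
Runoff Q = (P−Ia)²/(P−Ia+S) = (2.396)²/(2.396+15.222) = 81740898/250958575 ≈ 0.326 in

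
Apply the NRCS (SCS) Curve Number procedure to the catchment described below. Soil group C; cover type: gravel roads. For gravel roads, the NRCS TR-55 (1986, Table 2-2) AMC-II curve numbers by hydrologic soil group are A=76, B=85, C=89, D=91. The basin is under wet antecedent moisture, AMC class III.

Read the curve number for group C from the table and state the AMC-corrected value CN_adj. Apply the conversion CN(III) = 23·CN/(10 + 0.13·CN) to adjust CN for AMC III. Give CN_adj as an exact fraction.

CN_adj = 204700/2157 ≈ 94.900

NRCS table: gravel roads, soil group C → CN(II) = 89
Wet (AMC III): CN(III) = 23·89/(10 + 0.13·89) = 2047/(2157/100) = 204700/2157 ≈ 94.900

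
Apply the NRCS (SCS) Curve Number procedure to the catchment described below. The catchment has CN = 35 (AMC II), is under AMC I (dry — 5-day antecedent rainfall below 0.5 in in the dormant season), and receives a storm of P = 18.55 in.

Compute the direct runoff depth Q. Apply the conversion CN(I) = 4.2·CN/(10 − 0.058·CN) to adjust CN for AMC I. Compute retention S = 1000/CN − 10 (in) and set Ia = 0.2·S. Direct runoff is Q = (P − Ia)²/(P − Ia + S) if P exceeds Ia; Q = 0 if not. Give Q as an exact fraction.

CN(I) from CN(II)=35: (4.2·35)/(10 − 0.058·35) = 14700/797 ≈ 18.444
S = 1000/(14700/797) − 10 = 6500/147 in ≈ 44.218 in
Ia = 0.2·(6500/147) = 1300/147 in ≈ 8.844 in
Since P=18.550 > Ia=8.844: effective rainfall P−Ia = 28537/2940 in
Runoff Q = (P−Ia)²/(P−Ia+S) = (9.706)²/(9.706+44.218) = 814360369/466098780 ≈ 1.747 in

Q = 814360369/466098780 in ≈ 1.747 in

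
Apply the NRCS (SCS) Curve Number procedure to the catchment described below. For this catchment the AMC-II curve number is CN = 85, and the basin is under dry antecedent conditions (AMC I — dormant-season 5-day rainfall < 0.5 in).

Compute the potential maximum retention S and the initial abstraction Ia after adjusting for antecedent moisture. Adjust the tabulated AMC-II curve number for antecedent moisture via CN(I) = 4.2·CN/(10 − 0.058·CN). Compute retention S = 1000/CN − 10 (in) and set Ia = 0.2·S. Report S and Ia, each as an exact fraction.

Dry (AMC I): CN(I) = 4.2·85/(10 − 0.058·85) = 357/(507/100) = 11900/169 ≈ 70.414
Retention S: 1000/CN − 10 with CN=70.414 → S = 500/119 ≈ 4.202 in
Ia = 0.2S: 0.2·4.202 = 0.840 in (exactly 100/119)

S = 500/119 in ≈ 4.202 in; Ia = 100/119 in ≈ 0.840 in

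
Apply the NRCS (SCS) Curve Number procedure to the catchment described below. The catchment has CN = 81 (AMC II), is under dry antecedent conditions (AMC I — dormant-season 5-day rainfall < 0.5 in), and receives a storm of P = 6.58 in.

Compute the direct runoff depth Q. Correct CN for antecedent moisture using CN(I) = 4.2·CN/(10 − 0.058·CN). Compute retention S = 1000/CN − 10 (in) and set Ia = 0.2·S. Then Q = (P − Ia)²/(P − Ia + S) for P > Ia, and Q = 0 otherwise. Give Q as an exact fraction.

CN(I) from CN(II)=81: (4.2·81)/(10 − 0.058·81) = 170100/2651 ≈ 64.164
Retention S: 1000/CN − 10 with CN=64.164 → S = 9500/1701 ≈ 5.585 in
Ia = 0.2S: 0.2·5.585 = 1.117 in (exactly 1900/1701)
Excess rainfall: 6.580 − 1.117 = 5.463 in; P > Ia so Q > 0
Runoff Q = (P−Ia)²/(P−Ia+S) = (5.463)²/(5.463+5.585) = 215880107641/79915446450 ≈ 2.701 in

Q = 215880107641/79915446450 in ≈ 2.701 in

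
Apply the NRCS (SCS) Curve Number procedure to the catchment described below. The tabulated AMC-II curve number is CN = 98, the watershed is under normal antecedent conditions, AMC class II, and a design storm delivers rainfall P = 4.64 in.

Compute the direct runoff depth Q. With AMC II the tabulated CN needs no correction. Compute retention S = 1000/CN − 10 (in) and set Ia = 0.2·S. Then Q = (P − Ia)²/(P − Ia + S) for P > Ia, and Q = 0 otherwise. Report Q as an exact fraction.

Q = 7935489/1801975 in ≈ 4.404 in

CN(II) = 98; AMC II needs no correction.
S = 1000/98 − 10 = 10/49 in ≈ 0.204 in
Initial abstraction Ia = S/5 = (10/49)/5 = 2/49 ≈ 0.041 in
Excess rainfall: 4.640 − 0.041 = 4.599 in; P > Ia so Q > 0
Runoff Q = (P−Ia)²/(P−Ia+S) = (4.599)²/(4.599+0.204) = 7935489/1801975 ≈ 4.404 in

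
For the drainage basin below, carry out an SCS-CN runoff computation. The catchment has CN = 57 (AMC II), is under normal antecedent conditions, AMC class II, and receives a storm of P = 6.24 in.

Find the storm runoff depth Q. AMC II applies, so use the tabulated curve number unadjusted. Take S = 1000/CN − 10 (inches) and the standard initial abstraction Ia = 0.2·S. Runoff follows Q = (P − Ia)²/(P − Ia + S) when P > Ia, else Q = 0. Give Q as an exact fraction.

Q = 11363641/6231525 in ≈ 1.824 in

CN(II) = 57; AMC II needs no correction.
S = 1000/57 − 10 = 430/57 in ≈ 7.544 in
Initial abstraction Ia = S/5 = (430/57)/5 = 86/57 ≈ 1.509 in
Since P=6.240 > Ia=1.509: effective rainfall P−Ia = 6742/1425 in
Q: (6742/1425)² ÷ (17492/1425) = 11363641/6231525 in (≈ 1.824 in)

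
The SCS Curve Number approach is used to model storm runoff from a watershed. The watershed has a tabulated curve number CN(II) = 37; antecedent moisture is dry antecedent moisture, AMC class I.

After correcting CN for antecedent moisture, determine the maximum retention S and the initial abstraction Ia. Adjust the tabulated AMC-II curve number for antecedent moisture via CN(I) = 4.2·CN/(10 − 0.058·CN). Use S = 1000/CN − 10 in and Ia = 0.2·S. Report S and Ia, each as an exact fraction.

S = 1500/37 in ≈ 40.541 in; Ia = 300/37 in ≈ 8.108 in

Adjust CN=37 to AMC I: 4.2·37/(10 − 0.058·37) → (777/5) ÷ (3927/500) = 3700/187 ≈ 19.786
S = 1000/(3700/187) − 10 = 1500/37 in ≈ 40.541 in
Ia = 0.2S: 0.2·40.541 = 8.108 in (exactly 300/37)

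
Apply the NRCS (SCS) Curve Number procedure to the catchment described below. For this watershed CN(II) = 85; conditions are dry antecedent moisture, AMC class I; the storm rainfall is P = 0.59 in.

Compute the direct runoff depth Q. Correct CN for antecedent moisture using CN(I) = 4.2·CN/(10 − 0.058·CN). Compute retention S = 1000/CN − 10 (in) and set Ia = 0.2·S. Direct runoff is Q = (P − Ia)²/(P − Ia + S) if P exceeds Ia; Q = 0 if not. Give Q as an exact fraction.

Dry (AMC I): CN(I) = 4.2·85/(10 − 0.058·85) = 357/(507/100) = 11900/169 ≈ 70.414
Max retention: S = 1000/(11900/169) − 10 = 500/119 in (≈ 4.202 in)
Ia = 0.2S: 0.2·4.202 = 0.840 in (exactly 100/119)
P = 0.590 ≤ Ia = 0.840 in: entire storm abstracted, Q = 0.

Q = 0 in ≈ 0.000 in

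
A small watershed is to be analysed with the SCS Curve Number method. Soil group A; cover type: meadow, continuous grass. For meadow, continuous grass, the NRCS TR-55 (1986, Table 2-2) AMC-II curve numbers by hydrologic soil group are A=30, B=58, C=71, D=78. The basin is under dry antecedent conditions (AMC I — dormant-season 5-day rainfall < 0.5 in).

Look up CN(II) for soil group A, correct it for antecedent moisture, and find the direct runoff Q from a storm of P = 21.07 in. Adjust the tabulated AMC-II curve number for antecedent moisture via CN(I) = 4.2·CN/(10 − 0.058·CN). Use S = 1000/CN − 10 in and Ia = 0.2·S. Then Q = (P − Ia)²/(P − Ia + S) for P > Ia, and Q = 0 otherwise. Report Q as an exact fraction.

NRCS table: meadow, continuous grass, soil group A → CN(II) = 30
CN(I) from CN(II)=30: (4.2·30)/(10 − 0.058·30) = 900/59 ≈ 15.254
Retention S: 1000/CN − 10 with CN=15.254 → S = 500/9 ≈ 55.556 in
Ia = 0.2·(500/9) = 100/9 in ≈ 11.111 in
Excess rainfall: 21.070 − 11.111 = 9.959 in; P > Ia so Q > 0
Runoff Q = (P−Ia)²/(P−Ia+S) = (9.959)²/(9.959+55.556) = 80335369/53066700 ≈ 1.514 in

Q = 80335369/53066700 in ≈ 1.514 in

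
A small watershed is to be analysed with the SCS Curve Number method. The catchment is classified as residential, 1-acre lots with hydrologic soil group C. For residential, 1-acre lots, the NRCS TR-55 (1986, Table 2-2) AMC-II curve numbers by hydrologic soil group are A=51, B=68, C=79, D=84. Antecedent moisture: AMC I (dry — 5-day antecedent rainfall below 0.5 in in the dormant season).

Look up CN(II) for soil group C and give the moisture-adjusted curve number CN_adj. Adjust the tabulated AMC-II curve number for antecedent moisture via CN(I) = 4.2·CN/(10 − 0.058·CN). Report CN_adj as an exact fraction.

CN_adj = 7900/129 ≈ 61.240

NRCS table: residential, 1-acre lots, soil group C → CN(II) = 79
CN(I) from CN(II)=79: (4.2·79)/(10 − 0.058·79) = 7900/129 ≈ 61.240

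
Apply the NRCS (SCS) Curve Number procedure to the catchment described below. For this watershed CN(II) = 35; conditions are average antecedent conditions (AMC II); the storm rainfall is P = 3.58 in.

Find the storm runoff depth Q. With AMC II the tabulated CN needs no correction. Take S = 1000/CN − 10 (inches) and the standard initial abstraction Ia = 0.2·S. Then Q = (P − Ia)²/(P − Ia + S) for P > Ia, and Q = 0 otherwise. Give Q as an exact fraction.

Q = 0 in ≈ 0.000 in

Average conditions: CN = 35 (no AMC adjustment).
Retention S: 1000/CN − 10 with CN=35.000 → S = 130/7 ≈ 18.571 in
Initial abstraction Ia = S/5 = (130/7)/5 = 26/7 ≈ 3.714 in
P = 3.580 ≤ Ia = 3.714 in: entire storm abstracted, Q = 0.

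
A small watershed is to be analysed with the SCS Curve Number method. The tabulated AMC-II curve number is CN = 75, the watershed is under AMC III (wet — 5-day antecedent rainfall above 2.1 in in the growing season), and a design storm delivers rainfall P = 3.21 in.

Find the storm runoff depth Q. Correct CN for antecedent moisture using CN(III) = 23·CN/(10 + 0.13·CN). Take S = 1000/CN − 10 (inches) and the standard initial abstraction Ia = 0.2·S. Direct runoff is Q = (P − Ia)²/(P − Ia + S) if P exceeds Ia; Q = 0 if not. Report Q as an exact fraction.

Q = 405982201/208028100 in ≈ 1.952 in

Adjust CN=75 to AMC III: 23·75/(10 + 0.13·75) → 1725 ÷ (79/4) = 6900/79 ≈ 87.342
S = 1000/(6900/79) − 10 = 100/69 in ≈ 1.449 in
Initial abstraction Ia = S/5 = (100/69)/5 = 20/69 ≈ 0.290 in
Since P=3.210 > Ia=0.290: effective rainfall P−Ia = 20149/6900 in
Runoff Q = (P−Ia)²/(P−Ia+S) = (2.920)²/(2.920+1.449) = 405982201/208028100 ≈ 1.952 in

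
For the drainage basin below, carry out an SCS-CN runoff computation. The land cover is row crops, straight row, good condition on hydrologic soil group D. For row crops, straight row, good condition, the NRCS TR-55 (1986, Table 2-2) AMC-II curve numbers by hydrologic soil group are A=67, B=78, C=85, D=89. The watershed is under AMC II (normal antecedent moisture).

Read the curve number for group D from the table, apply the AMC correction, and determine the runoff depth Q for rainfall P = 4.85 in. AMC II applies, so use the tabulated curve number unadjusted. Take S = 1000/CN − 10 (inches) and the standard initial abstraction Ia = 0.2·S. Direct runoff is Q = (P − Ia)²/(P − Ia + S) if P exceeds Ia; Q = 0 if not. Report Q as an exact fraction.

NRCS table: row crops, straight row, good condition, soil group D → CN(II) = 89
AMC II — tabulated CN = 89 applies directly.
Max retention: S = 1000/89 − 10 = 110/89 in (≈ 1.236 in)
Initial abstraction Ia = S/5 = (110/89)/5 = 22/89 ≈ 0.247 in
Excess rainfall: 4.850 − 0.247 = 4.603 in; P > Ia so Q > 0
Q = (8193/1780)²/((8193/1780) + 110/89) = (67125249/3168400)/(10393/1780) = 67125249/18499540 in ≈ 3.628 in

Q = 67125249/18499540 in ≈ 3.628 in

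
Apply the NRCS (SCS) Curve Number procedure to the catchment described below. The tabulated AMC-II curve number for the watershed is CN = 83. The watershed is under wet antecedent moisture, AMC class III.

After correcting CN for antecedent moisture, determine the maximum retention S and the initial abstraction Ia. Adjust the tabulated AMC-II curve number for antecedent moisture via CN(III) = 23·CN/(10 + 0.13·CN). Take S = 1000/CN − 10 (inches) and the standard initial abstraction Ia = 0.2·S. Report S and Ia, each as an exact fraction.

Wet (AMC III): CN(III) = 23·83/(10 + 0.13·83) = 1909/(2079/100) = 190900/2079 ≈ 91.823
S = 1000/(190900/2079) − 10 = 1700/1909 in ≈ 0.891 in
Ia = 0.2·(1700/1909) = 340/1909 in ≈ 0.178 in

S = 1700/1909 in ≈ 0.891 in; Ia = 340/1909 in ≈ 0.178 in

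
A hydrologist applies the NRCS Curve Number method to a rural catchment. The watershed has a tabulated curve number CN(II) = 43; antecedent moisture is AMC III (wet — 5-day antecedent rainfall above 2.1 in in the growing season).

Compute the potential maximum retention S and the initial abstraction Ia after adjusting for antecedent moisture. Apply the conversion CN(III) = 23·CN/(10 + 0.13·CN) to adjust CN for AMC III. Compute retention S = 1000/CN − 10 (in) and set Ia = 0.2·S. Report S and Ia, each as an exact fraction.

S = 5700/989 in ≈ 5.763 in; Ia = 1140/989 in ≈ 1.153 in

Wet (AMC III): CN(III) = 23·43/(10 + 0.13·43) = 989/(1559/100) = 98900/1559 ≈ 63.438
Max retention: S = 1000/(98900/1559) − 10 = 5700/989 in (≈ 5.763 in)
Initial abstraction Ia = S/5 = (5700/989)/5 = 1140/989 ≈ 1.153 in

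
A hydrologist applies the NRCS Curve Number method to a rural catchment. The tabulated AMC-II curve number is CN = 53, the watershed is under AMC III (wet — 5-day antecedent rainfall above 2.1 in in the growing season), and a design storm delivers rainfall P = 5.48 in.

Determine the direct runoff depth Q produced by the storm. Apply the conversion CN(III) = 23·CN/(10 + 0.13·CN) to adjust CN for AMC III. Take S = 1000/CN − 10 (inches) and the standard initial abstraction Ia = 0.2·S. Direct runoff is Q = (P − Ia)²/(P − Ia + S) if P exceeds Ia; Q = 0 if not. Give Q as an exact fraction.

Q = 20593111009/7954066425 in ≈ 2.589 in

Adjust CN=53 to AMC III: 23·53/(10 + 0.13·53) → 1219 ÷ (1689/100) = 121900/1689 ≈ 72.173
S = 1000/(121900/1689) − 10 = 4700/1219 in ≈ 3.856 in
Initial abstraction Ia = S/5 = (4700/1219)/5 = 940/1219 ≈ 0.771 in
Since P=5.480 > Ia=0.771: effective rainfall P−Ia = 143503/30475 in
Runoff Q = (P−Ia)²/(P−Ia+S) = (4.709)²/(4.709+3.856) = 20593111009/7954066425 ≈ 2.589 in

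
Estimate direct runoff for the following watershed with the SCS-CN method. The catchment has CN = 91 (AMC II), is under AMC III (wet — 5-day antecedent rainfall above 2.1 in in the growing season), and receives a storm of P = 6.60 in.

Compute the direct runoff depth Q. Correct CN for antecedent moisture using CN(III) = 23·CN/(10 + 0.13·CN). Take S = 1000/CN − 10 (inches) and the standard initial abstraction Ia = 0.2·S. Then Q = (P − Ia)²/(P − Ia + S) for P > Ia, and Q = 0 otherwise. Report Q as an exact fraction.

Q = 1549004187/253493695 in ≈ 6.111 in

Adjust CN=91 to AMC III: 23·91/(10 + 0.13·91) → 2093 ÷ (2183/100) = 209300/2183 ≈ 95.877
Max retention: S = 1000/(209300/2183) − 10 = 900/2093 in (≈ 0.430 in)
Initial abstraction Ia = S/5 = (900/2093)/5 = 180/2093 ≈ 0.086 in
Since P=6.600 > Ia=0.086: effective rainfall P−Ia = 68169/10465 in
Q = (68169/10465)²/((68169/10465) + 900/2093) = (4647012561/109516225)/(72669/10465) = 1549004187/253493695 in ≈ 6.111 in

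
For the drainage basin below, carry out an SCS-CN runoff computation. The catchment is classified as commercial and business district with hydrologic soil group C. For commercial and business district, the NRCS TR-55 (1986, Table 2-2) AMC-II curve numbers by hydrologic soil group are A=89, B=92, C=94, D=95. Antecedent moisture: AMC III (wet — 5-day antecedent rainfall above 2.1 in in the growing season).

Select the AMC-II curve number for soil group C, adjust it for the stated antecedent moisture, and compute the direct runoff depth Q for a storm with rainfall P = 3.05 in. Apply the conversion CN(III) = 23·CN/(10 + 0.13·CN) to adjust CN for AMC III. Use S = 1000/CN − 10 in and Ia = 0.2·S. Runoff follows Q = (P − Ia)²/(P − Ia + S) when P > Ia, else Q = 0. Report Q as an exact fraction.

NRCS table: commercial and business district, soil group C → CN(II) = 94
Adjust CN=94 to AMC III: 23·94/(10 + 0.13·94) → 2162 ÷ (1111/50) = 108100/1111 ≈ 97.300
Max retention: S = 1000/(108100/1111) − 10 = 300/1081 in (≈ 0.278 in)
Initial abstraction Ia = S/5 = (300/1081)/5 = 60/1081 ≈ 0.056 in
Excess rainfall: 3.050 − 0.056 = 2.994 in; P > Ia so Q > 0
Q: (64741/21620)² ÷ (70741/21620) = 4191397081/1529420420 in (≈ 2.741 in)

Q = 4191397081/1529420420 in ≈ 2.741 in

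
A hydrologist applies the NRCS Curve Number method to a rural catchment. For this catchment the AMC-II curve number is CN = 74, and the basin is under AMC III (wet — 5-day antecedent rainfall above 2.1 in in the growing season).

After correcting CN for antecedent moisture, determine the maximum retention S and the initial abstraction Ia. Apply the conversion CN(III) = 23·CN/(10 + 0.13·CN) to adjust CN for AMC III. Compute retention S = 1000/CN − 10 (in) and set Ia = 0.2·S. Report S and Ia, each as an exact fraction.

Wet (AMC III): CN(III) = 23·74/(10 + 0.13·74) = 1702/(981/50) = 85100/981 ≈ 86.748
S = 1000/(85100/981) − 10 = 1300/851 in ≈ 1.528 in
Ia = 0.2·(1300/851) = 260/851 in ≈ 0.306 in

S = 1300/851 in ≈ 1.528 in; Ia = 260/851 in ≈ 0.306 in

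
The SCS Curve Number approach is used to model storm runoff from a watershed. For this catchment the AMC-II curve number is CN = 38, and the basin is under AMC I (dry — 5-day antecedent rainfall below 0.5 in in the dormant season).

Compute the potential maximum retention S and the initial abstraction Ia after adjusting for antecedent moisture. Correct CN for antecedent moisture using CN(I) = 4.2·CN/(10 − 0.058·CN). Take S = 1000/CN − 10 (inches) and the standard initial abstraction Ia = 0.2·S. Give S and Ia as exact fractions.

S = 15500/399 in ≈ 38.847 in; Ia = 3100/399 in ≈ 7.769 in

Adjust CN=38 to AMC I: 4.2·38/(10 − 0.058·38) → (798/5) ÷ (1949/250) = 39900/1949 ≈ 20.472
S = 1000/(39900/1949) − 10 = 15500/399 in ≈ 38.847 in
Ia = 0.2·(15500/399) = 3100/399 in ≈ 7.769 in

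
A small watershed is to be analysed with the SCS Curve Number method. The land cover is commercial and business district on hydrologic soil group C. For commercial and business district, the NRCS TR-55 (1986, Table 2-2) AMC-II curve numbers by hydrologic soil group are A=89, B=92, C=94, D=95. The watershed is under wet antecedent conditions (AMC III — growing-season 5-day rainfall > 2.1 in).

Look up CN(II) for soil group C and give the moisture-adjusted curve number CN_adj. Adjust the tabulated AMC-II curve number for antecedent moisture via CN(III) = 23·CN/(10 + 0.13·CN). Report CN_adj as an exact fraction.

NRCS table: commercial and business district, soil group C → CN(II) = 94
CN(III) from CN(II)=94: (23·94)/(10 + 0.13·94) = 108100/1111 ≈ 97.300

CN_adj = 108100/1111 ≈ 97.300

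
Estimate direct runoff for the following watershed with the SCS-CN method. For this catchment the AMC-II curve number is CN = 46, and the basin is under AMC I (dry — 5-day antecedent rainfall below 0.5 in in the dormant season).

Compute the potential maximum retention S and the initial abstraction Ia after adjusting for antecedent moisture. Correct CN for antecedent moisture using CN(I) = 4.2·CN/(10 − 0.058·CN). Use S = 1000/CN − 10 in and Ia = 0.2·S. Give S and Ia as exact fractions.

S = 4500/161 in ≈ 27.950 in; Ia = 900/161 in ≈ 5.590 in

Adjust CN=46 to AMC I: 4.2·46/(10 − 0.058·46) → (966/5) ÷ (1833/250) = 16100/611 ≈ 26.350
Retention S: 1000/CN − 10 with CN=26.350 → S = 4500/161 ≈ 27.950 in
Ia = 0.2·(4500/161) = 900/161 in ≈ 5.590 in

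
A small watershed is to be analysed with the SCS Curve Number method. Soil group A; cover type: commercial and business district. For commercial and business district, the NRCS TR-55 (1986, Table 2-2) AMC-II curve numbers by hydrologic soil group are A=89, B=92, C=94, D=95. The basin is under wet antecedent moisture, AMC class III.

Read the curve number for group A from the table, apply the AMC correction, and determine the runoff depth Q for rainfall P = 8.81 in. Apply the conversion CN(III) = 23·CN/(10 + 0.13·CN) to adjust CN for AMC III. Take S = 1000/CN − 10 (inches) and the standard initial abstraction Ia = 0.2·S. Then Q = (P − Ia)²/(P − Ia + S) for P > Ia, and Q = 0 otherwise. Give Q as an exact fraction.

NRCS table: commercial and business district, soil group A → CN(II) = 89
Wet (AMC III): CN(III) = 23·89/(10 + 0.13·89) = 2047/(2157/100) = 204700/2157 ≈ 94.900
S = 1000/(204700/2157) − 10 = 1100/2047 in ≈ 0.537 in
Initial abstraction Ia = S/5 = (1100/2047)/5 = 220/2047 ≈ 0.107 in
Since P=8.810 > Ia=0.107: effective rainfall P−Ia = 1781407/204700 in
Runoff Q = (P−Ia)²/(P−Ia+S) = (8.703)²/(8.703+0.537) = 3173410899649/387171012900 ≈ 8.196 in

Q = 3173410899649/387171012900 in ≈ 8.196 in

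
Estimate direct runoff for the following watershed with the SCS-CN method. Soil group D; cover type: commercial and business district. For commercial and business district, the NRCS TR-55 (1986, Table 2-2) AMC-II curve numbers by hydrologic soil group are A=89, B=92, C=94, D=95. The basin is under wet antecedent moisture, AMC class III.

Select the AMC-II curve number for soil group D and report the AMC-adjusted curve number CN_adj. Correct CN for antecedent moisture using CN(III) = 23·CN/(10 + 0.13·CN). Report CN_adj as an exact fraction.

CN_adj = 43700/447 ≈ 97.763

NRCS table: commercial and business district, soil group D → CN(II) = 95
Adjust CN=95 to AMC III: 23·95/(10 + 0.13·95) → 2185 ÷ (447/20) = 43700/447 ≈ 97.763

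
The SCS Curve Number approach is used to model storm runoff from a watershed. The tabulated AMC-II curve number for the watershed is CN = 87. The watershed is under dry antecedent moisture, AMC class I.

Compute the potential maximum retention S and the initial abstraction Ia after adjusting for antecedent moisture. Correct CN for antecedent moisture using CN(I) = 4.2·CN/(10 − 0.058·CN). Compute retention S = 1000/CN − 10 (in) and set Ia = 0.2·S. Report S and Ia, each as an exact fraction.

S = 6500/1827 in ≈ 3.558 in; Ia = 1300/1827 in ≈ 0.712 in

Dry (AMC I): CN(I) = 4.2·87/(10 − 0.058·87) = (1827/5)/(2477/500) = 182700/2477 ≈ 73.759
Retention S: 1000/CN − 10 with CN=73.759 → S = 6500/1827 ≈ 3.558 in
Initial abstraction Ia = S/5 = (6500/1827)/5 = 1300/1827 ≈ 0.712 in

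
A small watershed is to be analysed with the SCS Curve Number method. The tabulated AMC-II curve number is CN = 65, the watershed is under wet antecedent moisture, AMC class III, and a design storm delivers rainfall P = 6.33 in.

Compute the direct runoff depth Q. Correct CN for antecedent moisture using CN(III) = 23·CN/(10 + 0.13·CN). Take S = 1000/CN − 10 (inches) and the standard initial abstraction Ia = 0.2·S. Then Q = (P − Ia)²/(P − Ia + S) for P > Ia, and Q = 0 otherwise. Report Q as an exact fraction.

Q = 30718521289/7333483300 in ≈ 4.189 in

CN(III) from CN(II)=65: (23·65)/(10 + 0.13·65) = 29900/369 ≈ 81.030
Retention S: 1000/CN − 10 with CN=81.030 → S = 700/299 ≈ 2.341 in
Initial abstraction Ia = S/5 = (700/299)/5 = 140/299 ≈ 0.468 in
Excess rainfall: 6.330 − 0.468 = 5.862 in; P > Ia so Q > 0
Runoff Q = (P−Ia)²/(P−Ia+S) = (5.862)²/(5.862+2.341) = 30718521289/7333483300 ≈ 4.189 in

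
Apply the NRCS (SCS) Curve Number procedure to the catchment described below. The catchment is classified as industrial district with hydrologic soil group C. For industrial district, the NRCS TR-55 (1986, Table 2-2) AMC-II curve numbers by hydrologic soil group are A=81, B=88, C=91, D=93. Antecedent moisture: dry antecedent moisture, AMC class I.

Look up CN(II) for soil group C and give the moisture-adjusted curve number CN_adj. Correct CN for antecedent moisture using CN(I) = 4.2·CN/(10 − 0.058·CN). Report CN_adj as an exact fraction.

CN_adj = 63700/787 ≈ 80.940

NRCS table: industrial district, soil group C → CN(II) = 91
Dry (AMC I): CN(I) = 4.2·91/(10 − 0.058·91) = (1911/5)/(2361/500) = 63700/787 ≈ 80.940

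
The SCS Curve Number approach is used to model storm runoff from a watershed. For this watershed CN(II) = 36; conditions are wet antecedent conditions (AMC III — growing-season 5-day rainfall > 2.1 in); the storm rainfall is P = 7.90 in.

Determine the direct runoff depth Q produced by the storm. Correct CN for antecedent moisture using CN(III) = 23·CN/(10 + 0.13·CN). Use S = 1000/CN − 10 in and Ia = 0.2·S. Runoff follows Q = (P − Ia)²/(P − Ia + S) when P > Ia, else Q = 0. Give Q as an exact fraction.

Q = 173001409/60346710 in ≈ 2.867 in

Adjust CN=36 to AMC III: 23·36/(10 + 0.13·36) → 828 ÷ (367/25) = 20700/367 ≈ 56.403
Max retention: S = 1000/(20700/367) − 10 = 1600/207 in (≈ 7.729 in)
Initial abstraction Ia = S/5 = (1600/207)/5 = 320/207 ≈ 1.546 in
Since P=7.900 > Ia=1.546: effective rainfall P−Ia = 13153/2070 in
Runoff Q = (P−Ia)²/(P−Ia+S) = (6.354)²/(6.354+7.729) = 173001409/60346710 ≈ 2.867 in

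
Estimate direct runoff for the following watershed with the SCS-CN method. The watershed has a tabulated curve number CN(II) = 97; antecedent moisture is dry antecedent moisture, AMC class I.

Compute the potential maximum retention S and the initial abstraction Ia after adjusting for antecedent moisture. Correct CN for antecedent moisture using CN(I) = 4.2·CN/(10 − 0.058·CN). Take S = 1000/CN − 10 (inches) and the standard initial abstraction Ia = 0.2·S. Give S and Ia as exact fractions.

Dry (AMC I): CN(I) = 4.2·97/(10 − 0.058·97) = (2037/5)/(2187/500) = 67900/729 ≈ 93.141
S = 1000/(67900/729) − 10 = 500/679 in ≈ 0.736 in
Ia = 0.2·(500/679) = 100/679 in ≈ 0.147 in

S = 500/679 in ≈ 0.736 in; Ia = 100/679 in ≈ 0.147 in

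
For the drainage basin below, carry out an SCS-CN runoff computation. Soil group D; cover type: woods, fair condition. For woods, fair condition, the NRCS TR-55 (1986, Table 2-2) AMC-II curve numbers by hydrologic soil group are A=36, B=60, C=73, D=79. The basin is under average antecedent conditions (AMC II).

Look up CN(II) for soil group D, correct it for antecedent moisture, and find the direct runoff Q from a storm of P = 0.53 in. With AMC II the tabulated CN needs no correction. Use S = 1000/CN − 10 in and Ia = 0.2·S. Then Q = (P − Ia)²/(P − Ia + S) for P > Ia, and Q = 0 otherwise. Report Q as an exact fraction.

NRCS table: woods, fair condition, soil group D → CN(II) = 79
CN(II) = 79; AMC II needs no correction.
Retention S: 1000/CN − 10 with CN=79.000 → S = 210/79 ≈ 2.658 in
Ia = 0.2S: 0.2·2.658 = 0.532 in (exactly 42/79)
P = 0.530 ≤ Ia = 0.532 in: entire storm abstracted, Q = 0.

Q = 0 in ≈ 0.000 in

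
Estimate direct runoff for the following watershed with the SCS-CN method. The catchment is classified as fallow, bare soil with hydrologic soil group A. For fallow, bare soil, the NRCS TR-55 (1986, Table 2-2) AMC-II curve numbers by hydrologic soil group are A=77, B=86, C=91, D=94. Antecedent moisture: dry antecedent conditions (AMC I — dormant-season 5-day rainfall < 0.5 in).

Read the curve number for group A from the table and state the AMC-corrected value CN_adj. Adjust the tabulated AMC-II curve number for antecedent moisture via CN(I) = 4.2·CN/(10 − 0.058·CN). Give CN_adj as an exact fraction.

NRCS table: fallow, bare soil, soil group A → CN(II) = 77
CN(I) from CN(II)=77: (4.2·77)/(10 − 0.058·77) = 161700/2767 ≈ 58.439

CN_adj = 161700/2767 ≈ 58.439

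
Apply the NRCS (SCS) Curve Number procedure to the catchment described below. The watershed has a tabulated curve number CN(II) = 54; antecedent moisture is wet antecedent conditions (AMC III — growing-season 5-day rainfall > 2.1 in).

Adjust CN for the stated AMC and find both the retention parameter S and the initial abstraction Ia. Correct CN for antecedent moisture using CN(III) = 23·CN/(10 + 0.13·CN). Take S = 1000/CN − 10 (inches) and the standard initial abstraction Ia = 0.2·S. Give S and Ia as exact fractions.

CN(III) from CN(II)=54: (23·54)/(10 + 0.13·54) = 2700/37 ≈ 72.973
S = 1000/(2700/37) − 10 = 100/27 in ≈ 3.704 in
Ia = 0.2S: 0.2·3.704 = 0.741 in (exactly 20/27)

S = 100/27 in ≈ 3.704 in; Ia = 20/27 in ≈ 0.741 in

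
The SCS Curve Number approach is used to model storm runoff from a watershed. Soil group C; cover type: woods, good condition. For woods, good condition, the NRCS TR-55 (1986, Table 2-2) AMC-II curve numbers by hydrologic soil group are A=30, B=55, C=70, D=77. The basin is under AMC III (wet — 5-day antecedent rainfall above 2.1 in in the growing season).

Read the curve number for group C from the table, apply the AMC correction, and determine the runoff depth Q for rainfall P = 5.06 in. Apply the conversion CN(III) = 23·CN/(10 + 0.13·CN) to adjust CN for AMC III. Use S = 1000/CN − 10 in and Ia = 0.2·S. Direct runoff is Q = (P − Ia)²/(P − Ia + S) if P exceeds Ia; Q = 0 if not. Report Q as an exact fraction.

NRCS table: woods, good condition, soil group C → CN(II) = 70
CN(III) from CN(II)=70: (23·70)/(10 + 0.13·70) = 16100/191 ≈ 84.293
Retention S: 1000/CN − 10 with CN=84.293 → S = 300/161 ≈ 1.863 in
Ia = 0.2S: 0.2·1.863 = 0.373 in (exactly 60/161)
Excess rainfall: 5.060 − 0.373 = 4.687 in; P > Ia so Q > 0
Runoff Q = (P−Ia)²/(P−Ia+S) = (4.687)²/(4.687+1.863) = 1423779289/424500650 ≈ 3.354 in

Q = 1423779289/424500650 in ≈ 3.354 in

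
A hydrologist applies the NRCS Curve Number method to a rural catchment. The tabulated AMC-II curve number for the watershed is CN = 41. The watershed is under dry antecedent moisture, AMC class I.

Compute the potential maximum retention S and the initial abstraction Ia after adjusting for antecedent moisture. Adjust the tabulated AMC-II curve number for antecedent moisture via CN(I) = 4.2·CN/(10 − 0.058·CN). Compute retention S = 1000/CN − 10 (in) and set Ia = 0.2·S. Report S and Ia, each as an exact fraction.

CN(I) from CN(II)=41: (4.2·41)/(10 − 0.058·41) = 86100/3811 ≈ 22.592
Max retention: S = 1000/(86100/3811) − 10 = 29500/861 in (≈ 34.262 in)
Ia = 0.2S: 0.2·34.262 = 6.852 in (exactly 5900/861)

S = 29500/861 in ≈ 34.262 in; Ia = 5900/861 in ≈ 6.852 in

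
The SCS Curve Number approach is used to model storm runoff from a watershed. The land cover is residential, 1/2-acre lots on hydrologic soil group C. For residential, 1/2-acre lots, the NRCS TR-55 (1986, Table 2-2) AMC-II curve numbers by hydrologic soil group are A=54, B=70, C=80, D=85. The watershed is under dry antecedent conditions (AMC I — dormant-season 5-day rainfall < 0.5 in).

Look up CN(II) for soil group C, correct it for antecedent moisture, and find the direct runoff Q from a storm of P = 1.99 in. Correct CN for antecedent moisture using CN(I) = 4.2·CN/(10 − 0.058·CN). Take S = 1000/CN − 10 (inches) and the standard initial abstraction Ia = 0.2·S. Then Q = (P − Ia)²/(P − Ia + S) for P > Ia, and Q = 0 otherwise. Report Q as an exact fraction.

NRCS table: residential, 1/2-acre lots, soil group C → CN(II) = 80
Adjust CN=80 to AMC I: 4.2·80/(10 − 0.058·80) → 336 ÷ (134/25) = 4200/67 ≈ 62.687
S = 1000/(4200/67) − 10 = 125/21 in ≈ 5.952 in
Initial abstraction Ia = S/5 = (125/21)/5 = 25/21 ≈ 1.190 in
P − Ia = 1.990 − 1.190 = 1679/2100 ≈ 0.800 in (> 0, runoff occurs)
Q: (1679/2100)² ÷ (14179/2100) = 2819041/29775900 in (≈ 0.095 in)

Q = 2819041/29775900 in ≈ 0.095 in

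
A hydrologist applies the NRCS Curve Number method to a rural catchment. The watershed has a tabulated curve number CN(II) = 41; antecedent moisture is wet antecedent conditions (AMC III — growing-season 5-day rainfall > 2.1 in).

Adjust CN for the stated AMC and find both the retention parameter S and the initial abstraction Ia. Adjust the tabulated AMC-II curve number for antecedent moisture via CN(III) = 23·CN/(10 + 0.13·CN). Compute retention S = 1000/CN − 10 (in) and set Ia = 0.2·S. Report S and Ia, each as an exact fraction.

S = 5900/943 in ≈ 6.257 in; Ia = 1180/943 in ≈ 1.251 in

Wet (AMC III): CN(III) = 23·41/(10 + 0.13·41) = 943/(1533/100) = 94300/1533 ≈ 61.513
S = 1000/(94300/1533) − 10 = 5900/943 in ≈ 6.257 in
Ia = 0.2S: 0.2·6.257 = 1.251 in (exactly 1180/943)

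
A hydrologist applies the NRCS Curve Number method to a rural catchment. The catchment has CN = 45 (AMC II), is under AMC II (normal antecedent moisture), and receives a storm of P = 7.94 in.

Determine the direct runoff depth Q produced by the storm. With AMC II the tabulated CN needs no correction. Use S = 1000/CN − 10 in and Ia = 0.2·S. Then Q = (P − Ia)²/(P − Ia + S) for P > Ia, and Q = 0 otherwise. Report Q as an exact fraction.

Q = 6115729/3587850 in ≈ 1.705 in

CN(II) = 45; AMC II needs no correction.
Max retention: S = 1000/45 − 10 = 110/9 in (≈ 12.222 in)
Initial abstraction Ia = S/5 = (110/9)/5 = 22/9 ≈ 2.444 in
P − Ia = 7.940 − 2.444 = 2473/450 ≈ 5.496 in (> 0, runoff occurs)
Runoff Q = (P−Ia)²/(P−Ia+S) = (5.496)²/(5.496+12.222) = 6115729/3587850 ≈ 1.705 in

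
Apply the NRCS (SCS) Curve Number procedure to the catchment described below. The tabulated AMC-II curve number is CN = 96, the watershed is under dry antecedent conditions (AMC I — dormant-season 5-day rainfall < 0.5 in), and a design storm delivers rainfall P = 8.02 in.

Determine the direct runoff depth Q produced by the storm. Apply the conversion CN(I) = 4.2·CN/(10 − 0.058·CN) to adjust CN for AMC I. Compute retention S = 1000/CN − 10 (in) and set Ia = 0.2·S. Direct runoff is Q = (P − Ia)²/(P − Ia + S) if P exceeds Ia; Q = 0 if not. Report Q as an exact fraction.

Q = 303515522/43726725 in ≈ 6.941 in

Adjust CN=96 to AMC I: 4.2·96/(10 − 0.058·96) → (2016/5) ÷ (554/125) = 25200/277 ≈ 90.975
S = 1000/(25200/277) − 10 = 125/126 in ≈ 0.992 in
Initial abstraction Ia = S/5 = (125/126)/5 = 25/126 ≈ 0.198 in
Since P=8.020 > Ia=0.198: effective rainfall P−Ia = 12319/1575 in
Q: (12319/1575)² ÷ (27763/3150) = 303515522/43726725 in (≈ 6.941 in)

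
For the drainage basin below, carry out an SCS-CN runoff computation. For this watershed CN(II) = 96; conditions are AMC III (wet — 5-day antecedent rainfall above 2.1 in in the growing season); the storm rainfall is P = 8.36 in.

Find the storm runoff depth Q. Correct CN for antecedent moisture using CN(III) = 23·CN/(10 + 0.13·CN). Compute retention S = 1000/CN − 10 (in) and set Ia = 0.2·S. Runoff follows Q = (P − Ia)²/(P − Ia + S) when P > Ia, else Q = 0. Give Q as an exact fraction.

CN(III) from CN(II)=96: (23·96)/(10 + 0.13·96) = 27600/281 ≈ 98.221
S = 1000/(27600/281) − 10 = 25/138 in ≈ 0.181 in
Ia = 0.2·(25/138) = 5/138 in ≈ 0.036 in
Excess rainfall: 8.360 − 0.036 = 8.324 in; P > Ia so Q > 0
Q = (28717/3450)²/((28717/3450) + 25/138) = (824666089/11902500)/(14671/1725) = 824666089/101229900 in ≈ 8.146 in

Q = 824666089/101229900 in ≈ 8.146 in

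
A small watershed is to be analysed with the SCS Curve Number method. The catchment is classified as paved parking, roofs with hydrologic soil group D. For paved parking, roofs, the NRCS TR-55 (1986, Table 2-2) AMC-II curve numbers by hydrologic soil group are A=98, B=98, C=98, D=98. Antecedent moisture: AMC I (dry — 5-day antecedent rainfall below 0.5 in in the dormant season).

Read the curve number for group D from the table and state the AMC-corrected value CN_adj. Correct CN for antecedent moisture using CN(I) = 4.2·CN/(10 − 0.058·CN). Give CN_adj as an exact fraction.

CN_adj = 102900/1079 ≈ 95.366

NRCS table: paved parking, roofs, soil group D → CN(II) = 98
CN(I) from CN(II)=98: (4.2·98)/(10 − 0.058·98) = 102900/1079 ≈ 95.366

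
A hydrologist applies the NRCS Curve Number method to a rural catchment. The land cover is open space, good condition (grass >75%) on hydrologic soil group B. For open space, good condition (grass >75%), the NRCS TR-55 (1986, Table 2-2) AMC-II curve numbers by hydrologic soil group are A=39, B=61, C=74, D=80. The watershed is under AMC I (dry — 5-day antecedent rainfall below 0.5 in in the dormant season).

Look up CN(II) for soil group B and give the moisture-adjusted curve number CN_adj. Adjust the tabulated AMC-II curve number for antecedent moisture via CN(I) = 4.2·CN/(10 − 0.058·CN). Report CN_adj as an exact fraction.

CN_adj = 42700/1077 ≈ 39.647

NRCS table: open space, good condition (grass >75%), soil group B → CN(II) = 61
CN(I) from CN(II)=61: (4.2·61)/(10 − 0.058·61) = 42700/1077 ≈ 39.647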